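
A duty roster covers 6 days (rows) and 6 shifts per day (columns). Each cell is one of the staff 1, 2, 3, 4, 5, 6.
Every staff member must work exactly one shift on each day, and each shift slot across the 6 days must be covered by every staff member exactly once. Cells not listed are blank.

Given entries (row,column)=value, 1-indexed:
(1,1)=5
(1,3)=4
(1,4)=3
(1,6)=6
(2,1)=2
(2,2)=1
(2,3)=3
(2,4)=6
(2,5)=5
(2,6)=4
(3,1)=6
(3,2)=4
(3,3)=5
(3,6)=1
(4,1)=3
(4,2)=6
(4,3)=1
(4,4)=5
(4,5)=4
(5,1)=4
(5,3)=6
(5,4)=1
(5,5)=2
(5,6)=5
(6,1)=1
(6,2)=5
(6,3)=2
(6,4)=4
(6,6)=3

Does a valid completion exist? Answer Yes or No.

Yes

No day or shift among the givens repeats a symbol, and propagating forced cells runs into no contradiction.
One valid completion exists (for instance, 5 2 4 3 1 6 / 2 1 3 6 5 4 / 6 4 5 2 3 1 / 3 6 1 5 4 2 / 4 3 6 1 2 5 / 1 5 2 4 6 3).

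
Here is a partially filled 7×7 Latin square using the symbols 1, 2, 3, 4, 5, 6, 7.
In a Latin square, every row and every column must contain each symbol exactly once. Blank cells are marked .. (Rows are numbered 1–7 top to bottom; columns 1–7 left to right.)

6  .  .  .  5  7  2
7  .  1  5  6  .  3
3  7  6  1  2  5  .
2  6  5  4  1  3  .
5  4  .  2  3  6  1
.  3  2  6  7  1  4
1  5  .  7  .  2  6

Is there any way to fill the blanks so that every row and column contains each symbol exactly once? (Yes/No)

Row 3, column 7: row 3 together with column 7 already contain {1, 2, 3, 4, 5, 6, 7} — every symbol — so nothing can go there. The grid has no valid completion.

No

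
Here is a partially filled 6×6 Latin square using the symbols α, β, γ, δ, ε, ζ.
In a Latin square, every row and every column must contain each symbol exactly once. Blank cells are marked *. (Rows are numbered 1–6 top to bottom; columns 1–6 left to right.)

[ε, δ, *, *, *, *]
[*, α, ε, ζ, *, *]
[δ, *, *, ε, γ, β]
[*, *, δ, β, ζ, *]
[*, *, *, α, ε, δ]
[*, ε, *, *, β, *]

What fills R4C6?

Row 1, column 4: row 1 has {δ, ε} and column 4 has {α, β, ε, ζ}, leaving only γ.
Row 1, column 5: row 1 has {γ, δ, ε} and column 5 has {β, γ, ε, ζ}, leaving only α.
Row 1, column 6: row 1 has {α, γ, δ, ε} and column 6 has {β, δ}, leaving only ζ.
Row 1, column 3: row 1 has {α, γ, δ, ε, ζ} and column 3 has {δ, ε}, leaving only β.
Row 2, column 5: row 2 has {α, ε, ζ} and column 5 has {α, β, γ, ε, ζ}, leaving only δ.
Row 2, column 6: row 2 has {α, δ, ε, ζ} and column 6 has {β, δ, ζ}, leaving only γ.
Row 2, column 1: row 2 has {α, γ, δ, ε, ζ} and column 1 has {δ, ε}, leaving only β.
Row 3, column 2: row 3 has {β, γ, δ, ε} and column 2 has {α, δ, ε}, leaving only ζ.
Row 3, column 3: row 3 has {β, γ, δ, ε, ζ} and column 3 has {β, δ, ε}, leaving only α.
Row 4, column 2: row 4 has {β, δ, ζ} and column 2 has {α, δ, ε, ζ}, leaving only γ.
Row 4, column 1: row 4 has {β, γ, δ, ζ} and column 1 has {β, δ, ε}, leaving only α.
Row 4 already has {α, β, γ, δ, ζ} and column 6 already has {β, γ, δ, ζ}, so row 4, column 6 must be ε.

ε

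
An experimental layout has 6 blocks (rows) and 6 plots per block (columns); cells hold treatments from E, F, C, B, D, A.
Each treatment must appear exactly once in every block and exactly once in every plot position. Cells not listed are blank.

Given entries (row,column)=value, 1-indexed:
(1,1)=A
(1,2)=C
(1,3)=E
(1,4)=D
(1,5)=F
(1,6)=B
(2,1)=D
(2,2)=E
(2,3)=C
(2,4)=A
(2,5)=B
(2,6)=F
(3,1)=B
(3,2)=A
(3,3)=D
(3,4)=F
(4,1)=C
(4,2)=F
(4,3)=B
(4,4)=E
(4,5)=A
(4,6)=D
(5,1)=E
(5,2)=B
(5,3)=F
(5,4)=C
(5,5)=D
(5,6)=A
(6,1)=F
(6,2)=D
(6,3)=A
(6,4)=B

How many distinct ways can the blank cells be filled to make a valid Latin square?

Block 3, plot 5: eliminating its block and plot leaves {E, C}.
Block 3, plot 6: eliminating its block and plot leaves {E, C}.
Block 6, plot 5: eliminating its block and plot leaves {E, C}.
Block 6, plot 6: eliminating its block and plot leaves {E, C}.
Enumerating the assignments across these blanks that avoid any block or plot repeat gives 2 completions.

2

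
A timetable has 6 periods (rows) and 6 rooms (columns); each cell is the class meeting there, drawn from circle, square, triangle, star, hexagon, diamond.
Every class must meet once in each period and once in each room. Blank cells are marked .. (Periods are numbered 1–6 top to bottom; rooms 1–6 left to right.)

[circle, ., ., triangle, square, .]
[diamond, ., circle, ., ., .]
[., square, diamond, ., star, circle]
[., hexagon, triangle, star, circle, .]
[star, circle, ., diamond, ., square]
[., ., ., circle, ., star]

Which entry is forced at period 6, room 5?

Period 3, room 4: period 3 has {circle, square, star, diamond} and room 4 has {circle, triangle, star, diamond}, leaving only hexagon.
Period 2, room 4: period 2 has {circle, diamond} and room 4 has {circle, triangle, star, hexagon, diamond}, leaving only square.
Period 3, room 1: period 3 has {circle, square, star, hexagon, diamond} and room 1 has {circle, star, diamond}, leaving only triangle.
Period 4, room 1: period 4 has {circle, triangle, star, hexagon} and room 1 has {circle, triangle, star, diamond}, leaving only square.
Period 4, room 6: period 4 has {circle, square, triangle, star, hexagon} and room 6 has {circle, square, star}, leaving only diamond.
Period 1, room 6: period 1 has {circle, square, triangle} and room 6 has {circle, square, star, diamond}, leaving only hexagon.
Period 1, room 3: period 1 has {circle, square, triangle, hexagon} and room 3 has {circle, triangle, diamond}, leaving only star.
Period 1, room 2: period 1 has {circle, square, triangle, star, hexagon} and room 2 has {circle, square, hexagon}, leaving only diamond.
Period 2, room 6: period 2 has {circle, square, diamond} and room 6 has {circle, square, star, hexagon, diamond}, leaving only triangle.
Period 2, room 2: period 2 has {circle, square, triangle, diamond} and room 2 has {circle, square, hexagon, diamond}, leaving only star.
Period 2, room 5: period 2 has {circle, square, triangle, star, diamond} and room 5 has {circle, square, star}, leaving only hexagon.
Period 5, room 3: period 5 has {circle, square, star, diamond} and room 3 has {circle, triangle, star, diamond}, leaving only hexagon.
Period 5, room 5: period 5 has {circle, square, star, hexagon, diamond} and room 5 has {circle, square, star, hexagon}, leaving only triangle.
Period 6 already has {circle, star} and room 5 already has {circle, square, triangle, star, hexagon}, so period 6, room 5 must be diamond.

diamond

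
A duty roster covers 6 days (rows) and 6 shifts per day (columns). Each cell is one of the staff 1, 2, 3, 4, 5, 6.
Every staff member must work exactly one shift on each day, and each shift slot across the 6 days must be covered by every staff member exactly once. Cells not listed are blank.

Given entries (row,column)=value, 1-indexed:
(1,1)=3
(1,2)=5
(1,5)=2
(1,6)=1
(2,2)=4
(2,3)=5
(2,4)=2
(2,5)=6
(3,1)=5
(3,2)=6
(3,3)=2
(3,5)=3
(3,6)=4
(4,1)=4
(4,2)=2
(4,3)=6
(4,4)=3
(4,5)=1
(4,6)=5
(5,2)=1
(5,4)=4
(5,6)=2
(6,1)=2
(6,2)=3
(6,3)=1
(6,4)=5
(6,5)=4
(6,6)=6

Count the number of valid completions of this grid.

Day 1, shift 3: eliminating its day and shift leaves {4}.
Day 1, shift 4: eliminating its day and shift leaves {6}.
Day 2, shift 1: eliminating its day and shift leaves {1}.
Day 2, shift 6: eliminating its day and shift leaves {3}.
Day 3, shift 4: eliminating its day and shift leaves {1}.
Day 5, shift 1: eliminating its day and shift leaves {6}.
Day 5, shift 3: eliminating its day and shift leaves {3}.
Day 5, shift 5: eliminating its day and shift leaves {5}.
Only one assignment across all blanks avoids any day or shift repeat, giving 1 completion.

1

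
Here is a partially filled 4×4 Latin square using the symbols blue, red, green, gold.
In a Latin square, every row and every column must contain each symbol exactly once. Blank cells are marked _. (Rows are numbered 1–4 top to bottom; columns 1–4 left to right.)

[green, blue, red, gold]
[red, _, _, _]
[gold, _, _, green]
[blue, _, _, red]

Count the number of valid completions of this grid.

2

Row 2, column 2: eliminating its row and column leaves {green, gold}.
Row 2, column 3: eliminating its row and column leaves {blue, green, gold}.
Row 2, column 4: eliminating its row and column leaves {blue}.
Row 3, column 2: eliminating its row and column leaves {red}.
Row 3, column 3: eliminating its row and column leaves {blue}.
Row 4, column 2: eliminating its row and column leaves {green, gold}.
Row 4, column 3: eliminating its row and column leaves {green, gold}.
Enumerating the assignments across these blanks that avoid any row or column repeat gives 2 completions.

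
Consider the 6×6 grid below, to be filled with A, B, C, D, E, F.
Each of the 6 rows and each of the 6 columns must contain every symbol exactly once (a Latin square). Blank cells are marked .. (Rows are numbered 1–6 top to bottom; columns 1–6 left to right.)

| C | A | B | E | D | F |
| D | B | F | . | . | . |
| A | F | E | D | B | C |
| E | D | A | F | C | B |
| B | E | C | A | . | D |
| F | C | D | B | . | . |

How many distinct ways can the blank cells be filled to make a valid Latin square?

Row 2, column 4: eliminating its row and column leaves {C}.
Row 2, column 5: eliminating its row and column leaves {A, E}.
Row 2, column 6: eliminating its row and column leaves {A, E}.
Row 5, column 5: eliminating its row and column leaves {F}.
Row 6, column 5: eliminating its row and column leaves {A, E}.
Row 6, column 6: eliminating its row and column leaves {A, E}.
Enumerating the assignments across these blanks that avoid any row or column repeat gives 2 completions.

2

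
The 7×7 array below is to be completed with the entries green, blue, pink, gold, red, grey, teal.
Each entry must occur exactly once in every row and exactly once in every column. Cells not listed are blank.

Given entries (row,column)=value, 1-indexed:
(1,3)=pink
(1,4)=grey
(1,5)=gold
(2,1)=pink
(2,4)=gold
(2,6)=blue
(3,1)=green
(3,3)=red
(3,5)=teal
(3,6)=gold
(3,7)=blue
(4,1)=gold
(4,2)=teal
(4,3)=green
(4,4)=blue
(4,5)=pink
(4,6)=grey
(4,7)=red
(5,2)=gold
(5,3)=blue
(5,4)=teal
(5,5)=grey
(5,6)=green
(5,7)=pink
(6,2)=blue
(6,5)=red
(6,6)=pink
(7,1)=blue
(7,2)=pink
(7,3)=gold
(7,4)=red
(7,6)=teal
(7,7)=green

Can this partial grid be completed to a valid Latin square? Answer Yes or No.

Row 7, column 5: row 7 together with column 5 already contain {green, blue, pink, gold, red, grey, teal} — every symbol — so nothing can go there. The grid has no valid completion.

No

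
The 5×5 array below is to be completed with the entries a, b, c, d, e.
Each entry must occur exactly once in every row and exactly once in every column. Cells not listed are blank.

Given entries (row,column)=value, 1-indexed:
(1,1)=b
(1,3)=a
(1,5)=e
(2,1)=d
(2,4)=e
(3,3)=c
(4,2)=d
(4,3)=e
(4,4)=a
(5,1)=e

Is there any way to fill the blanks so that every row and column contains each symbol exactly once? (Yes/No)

No row or column among the givens repeats a symbol, and propagating forced cells runs into no contradiction.
One valid completion exists (for instance, b c a d e / d a b e c / a e c b d / c d e a b / e b d c a).

Yes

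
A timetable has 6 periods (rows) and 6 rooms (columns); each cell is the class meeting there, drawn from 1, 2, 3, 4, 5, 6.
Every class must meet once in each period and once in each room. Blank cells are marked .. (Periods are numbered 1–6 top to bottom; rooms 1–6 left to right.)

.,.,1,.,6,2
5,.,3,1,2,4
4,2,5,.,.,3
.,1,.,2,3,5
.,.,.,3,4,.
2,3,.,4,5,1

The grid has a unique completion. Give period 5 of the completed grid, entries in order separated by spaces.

1 5 2 3 4 6

Period 5, room 6: period 5 has {3, 4} and room 6 has {1, 2, 3, 4, 5}, leaving only 6.
Period 5, room 1: period 5 has {3, 4, 6} and room 1 has {2, 4, 5}, leaving only 1.
Period 5, room 2: period 5 has {1, 3, 4, 6} and room 2 has {1, 2, 3}, leaving only 5.
Period 5, room 3: period 5 has {1, 3, 4, 5, 6} and room 3 has {1, 3, 5}, leaving only 2.
So period 5 reads: 1 5 2 3 4 6.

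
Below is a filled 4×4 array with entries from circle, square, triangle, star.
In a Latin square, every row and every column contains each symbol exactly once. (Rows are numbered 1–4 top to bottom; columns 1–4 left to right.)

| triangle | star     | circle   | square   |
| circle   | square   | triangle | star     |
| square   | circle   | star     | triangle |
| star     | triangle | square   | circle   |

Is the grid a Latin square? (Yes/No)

Each row is a permutation of the 4 symbols, and so is each column.

Yes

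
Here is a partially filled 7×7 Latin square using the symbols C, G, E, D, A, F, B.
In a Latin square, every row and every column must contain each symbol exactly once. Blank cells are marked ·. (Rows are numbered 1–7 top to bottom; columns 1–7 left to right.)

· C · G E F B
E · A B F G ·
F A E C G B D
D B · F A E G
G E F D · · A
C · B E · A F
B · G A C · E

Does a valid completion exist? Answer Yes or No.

No row or column among the givens repeats a symbol, and propagating forced cells runs into no contradiction.
One valid completion exists (for instance, A C D G E F B / E D A B F G C / F A E C G B D / D B C F A E G / G E F D B C A / C G B E D A F / B F G A C D E).

Yes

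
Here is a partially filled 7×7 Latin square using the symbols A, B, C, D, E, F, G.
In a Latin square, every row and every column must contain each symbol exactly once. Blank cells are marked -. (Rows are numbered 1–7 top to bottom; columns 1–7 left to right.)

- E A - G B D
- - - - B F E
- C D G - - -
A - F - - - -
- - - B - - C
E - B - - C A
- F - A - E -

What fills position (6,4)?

Row 3, column 6: row 3 has {C, D, G} and column 6 has {B, C, E, F}, leaving only A.
Row 6, column 4 is narrowed to {D, F}.
If it were F, then row 7, column 5 would be left with no valid symbol.
So row 6, column 4 must be D.

D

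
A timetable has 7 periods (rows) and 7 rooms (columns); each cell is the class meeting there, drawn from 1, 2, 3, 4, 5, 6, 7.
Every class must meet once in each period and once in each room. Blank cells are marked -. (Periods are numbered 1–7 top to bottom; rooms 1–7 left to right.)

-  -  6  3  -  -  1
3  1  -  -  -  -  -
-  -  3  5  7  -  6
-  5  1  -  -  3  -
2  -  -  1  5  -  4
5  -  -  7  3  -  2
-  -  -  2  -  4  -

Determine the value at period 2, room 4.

Period 4, room 7: period 4 has {1, 3, 5} and room 7 has {1, 2, 4, 6}, leaving only 7.
Period 2, room 7: period 2 has {1, 3} and room 7 has {1, 2, 4, 6, 7}, leaving only 5.
Period 5, room 3: period 5 has {1, 2, 4, 5} and room 3 has {1, 3, 6}, leaving only 7.
Period 5, room 6: period 5 has {1, 2, 4, 5, 7} and room 6 has {3, 4}, leaving only 6.
Period 5, room 2: period 5 has {1, 2, 4, 5, 6, 7} and room 2 has {1, 5}, leaving only 3.
Period 6, room 3: period 6 has {2, 3, 5, 7} and room 3 has {1, 3, 6, 7}, leaving only 4.
Period 2, room 3: period 2 has {1, 3, 5} and room 3 has {1, 3, 4, 6, 7}, leaving only 2.
Period 2, room 6: period 2 has {1, 2, 3, 5} and room 6 has {3, 4, 6}, leaving only 7.
Period 6, room 2: period 6 has {2, 3, 4, 5, 7} and room 2 has {1, 3, 5}, leaving only 6.
Period 6, room 6: period 6 has {2, 3, 4, 5, 6, 7} and room 6 has {3, 4, 6, 7}, leaving only 1.
Period 3, room 6: period 3 has {3, 5, 6, 7} and room 6 has {1, 3, 4, 6, 7}, leaving only 2.
Period 1, room 6: period 1 has {1, 3, 6} and room 6 has {1, 2, 3, 4, 6, 7}, leaving only 5.
Period 3, room 2: period 3 has {2, 3, 5, 6, 7} and room 2 has {1, 3, 5, 6}, leaving only 4.
Period 3, room 1: period 3 has {2, 3, 4, 5, 6, 7} and room 1 has {2, 3, 5}, leaving only 1.
Period 7, room 2: period 7 has {2, 4} and room 2 has {1, 3, 4, 5, 6}, leaving only 7.
Period 1, room 2: period 1 has {1, 3, 5, 6} and room 2 has {1, 3, 4, 5, 6, 7}, leaving only 2.
Period 1, room 5: period 1 has {1, 2, 3, 5, 6} and room 5 has {3, 5, 7}, leaving only 4.
Period 1, room 1: period 1 has {1, 2, 3, 4, 5, 6} and room 1 has {1, 2, 3, 5}, leaving only 7.
Period 2, room 5: period 2 has {1, 2, 3, 5, 7} and room 5 has {3, 4, 5, 7}, leaving only 6.
Period 2 already has {1, 2, 3, 5, 6, 7} and room 4 already has {1, 2, 3, 5, 7}, so period 2, room 4 must be 4.

4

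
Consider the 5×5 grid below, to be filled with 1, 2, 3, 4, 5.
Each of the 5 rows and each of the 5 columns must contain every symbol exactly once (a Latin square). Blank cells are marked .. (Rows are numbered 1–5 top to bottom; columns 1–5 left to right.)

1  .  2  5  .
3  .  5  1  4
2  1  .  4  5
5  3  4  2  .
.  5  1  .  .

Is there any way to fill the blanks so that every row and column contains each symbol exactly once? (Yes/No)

No row or column among the givens repeats a symbol, and propagating forced cells runs into no contradiction.
One valid completion exists (for instance, 1 4 2 5 3 / 3 2 5 1 4 / 2 1 3 4 5 / 5 3 4 2 1 / 4 5 1 3 2).

Yes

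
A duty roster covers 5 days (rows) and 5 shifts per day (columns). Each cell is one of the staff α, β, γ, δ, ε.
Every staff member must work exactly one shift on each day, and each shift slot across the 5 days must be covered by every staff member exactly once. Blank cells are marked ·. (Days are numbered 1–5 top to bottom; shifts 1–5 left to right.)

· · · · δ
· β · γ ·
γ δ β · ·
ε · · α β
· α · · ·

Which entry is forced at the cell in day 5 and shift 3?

ε

Day 3, shift 4: day 3 has {β, γ, δ} and shift 4 has {α, γ}, leaving only ε.
Day 1, shift 4: day 1 has {δ} and shift 4 has {α, γ, ε}, leaving only β.
Day 1, shift 1: day 1 has {β, δ} and shift 1 has {γ, ε}, leaving only α.
Day 2, shift 1: day 2 has {β, γ} and shift 1 has {α, γ, ε}, leaving only δ.
Day 3, shift 5: day 3 has {β, γ, δ, ε} and shift 5 has {β, δ}, leaving only α.
Day 2, shift 5: day 2 has {β, γ, δ} and shift 5 has {α, β, δ}, leaving only ε.
Day 2, shift 3: day 2 has {β, γ, δ, ε} and shift 3 has {β}, leaving only α.
Day 4, shift 2: day 4 has {α, β, ε} and shift 2 has {α, β, δ}, leaving only γ.
Day 1, shift 2: day 1 has {α, β, δ} and shift 2 has {α, β, γ, δ}, leaving only ε.
Day 1, shift 3: day 1 has {α, β, δ, ε} and shift 3 has {α, β}, leaving only γ.
Day 4, shift 3: day 4 has {α, β, γ, ε} and shift 3 has {α, β, γ}, leaving only δ.
Day 5 already has {α} and shift 3 already has {α, β, γ, δ}, so day 5, shift 3 must be ε.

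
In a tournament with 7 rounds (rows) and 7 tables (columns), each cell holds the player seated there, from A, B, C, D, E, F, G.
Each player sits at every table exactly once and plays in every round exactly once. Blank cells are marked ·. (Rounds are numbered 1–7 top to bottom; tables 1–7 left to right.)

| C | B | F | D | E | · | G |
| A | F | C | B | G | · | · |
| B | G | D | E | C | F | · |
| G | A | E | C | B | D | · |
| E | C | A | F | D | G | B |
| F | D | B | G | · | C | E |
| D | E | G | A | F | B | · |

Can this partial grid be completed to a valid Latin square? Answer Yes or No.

No round or table among the givens repeats a symbol, and propagating forced cells runs into no contradiction.
One valid completion exists (for instance, C B F D E A G / A F C B G E D / B G D E C F A / G A E C B D F / E C A F D G B / F D B G A C E / D E G A F B C).

Yes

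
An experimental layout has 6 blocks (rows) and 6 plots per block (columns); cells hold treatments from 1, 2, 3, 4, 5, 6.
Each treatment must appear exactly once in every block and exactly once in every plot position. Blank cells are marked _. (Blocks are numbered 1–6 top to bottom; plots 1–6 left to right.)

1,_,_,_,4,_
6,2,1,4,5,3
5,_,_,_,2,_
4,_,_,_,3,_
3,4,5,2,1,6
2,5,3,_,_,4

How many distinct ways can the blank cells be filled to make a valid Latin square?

Block 1, plot 2: eliminating its block and plot leaves {3, 6}.
Block 1, plot 3: eliminating its block and plot leaves {2, 6}.
Block 1, plot 4: eliminating its block and plot leaves {3, 5, 6}.
Block 1, plot 6: eliminating its block and plot leaves {2, 5}.
Block 3, plot 2: eliminating its block and plot leaves {1, 3, 6}.
Block 3, plot 3: eliminating its block and plot leaves {4, 6}.
Block 3, plot 4: eliminating its block and plot leaves {1, 3, 6}.
Block 3, plot 6: eliminating its block and plot leaves {1}.
Block 4, plot 2: eliminating its block and plot leaves {1, 6}.
Block 4, plot 3: eliminating its block and plot leaves {2, 6}.
Block 4, plot 4: eliminating its block and plot leaves {1, 5, 6}.
Block 4, plot 6: eliminating its block and plot leaves {1, 2, 5}.
Block 6, plot 4: eliminating its block and plot leaves {1, 6}.
Block 6, plot 5: eliminating its block and plot leaves {6}.
Enumerating the assignments across these blanks that avoid any block or plot repeat gives 3 completions.

3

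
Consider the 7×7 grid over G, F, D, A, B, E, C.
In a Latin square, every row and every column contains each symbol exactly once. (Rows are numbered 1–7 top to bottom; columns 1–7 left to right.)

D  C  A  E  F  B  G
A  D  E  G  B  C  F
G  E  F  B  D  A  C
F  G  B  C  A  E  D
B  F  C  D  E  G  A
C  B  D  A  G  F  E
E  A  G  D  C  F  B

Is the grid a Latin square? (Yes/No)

No

Every row is a permutation, but column 4 contains D twice (at rows 5 and 7).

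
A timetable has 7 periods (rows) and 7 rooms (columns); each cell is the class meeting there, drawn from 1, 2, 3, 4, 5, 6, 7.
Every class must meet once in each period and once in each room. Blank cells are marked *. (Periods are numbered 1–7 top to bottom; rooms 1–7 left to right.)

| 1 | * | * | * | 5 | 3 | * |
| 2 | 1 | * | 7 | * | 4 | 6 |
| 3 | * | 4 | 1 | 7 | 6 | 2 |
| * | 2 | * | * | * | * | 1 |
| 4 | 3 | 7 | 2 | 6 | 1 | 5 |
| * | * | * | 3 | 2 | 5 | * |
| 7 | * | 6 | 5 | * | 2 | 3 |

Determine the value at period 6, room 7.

4

Period 1, room 3: period 1 has {1, 3, 5} and room 3 has {4, 6, 7}, leaving only 2.
Period 2, room 5: period 2 has {1, 2, 4, 6, 7} and room 5 has {2, 5, 6, 7}, leaving only 3.
Period 2, room 3: period 2 has {1, 2, 3, 4, 6, 7} and room 3 has {2, 4, 6, 7}, leaving only 5.
Period 3, room 2: period 3 has {1, 2, 3, 4, 6, 7} and room 2 has {1, 2, 3}, leaving only 5.
Period 4, room 3: period 4 has {1, 2} and room 3 has {2, 4, 5, 6, 7}, leaving only 3.
Period 4, room 5: period 4 has {1, 2, 3} and room 5 has {2, 3, 5, 6, 7}, leaving only 4.
Period 4, room 4: period 4 has {1, 2, 3, 4} and room 4 has {1, 2, 3, 5, 7}, leaving only 6.
Period 1, room 4: period 1 has {1, 2, 3, 5} and room 4 has {1, 2, 3, 5, 6, 7}, leaving only 4.
Period 1, room 7: period 1 has {1, 2, 3, 4, 5} and room 7 has {1, 2, 3, 5, 6}, leaving only 7.
Period 6 already has {2, 3, 5} and room 7 already has {1, 2, 3, 5, 6, 7}, so period 6, room 7 must be 4.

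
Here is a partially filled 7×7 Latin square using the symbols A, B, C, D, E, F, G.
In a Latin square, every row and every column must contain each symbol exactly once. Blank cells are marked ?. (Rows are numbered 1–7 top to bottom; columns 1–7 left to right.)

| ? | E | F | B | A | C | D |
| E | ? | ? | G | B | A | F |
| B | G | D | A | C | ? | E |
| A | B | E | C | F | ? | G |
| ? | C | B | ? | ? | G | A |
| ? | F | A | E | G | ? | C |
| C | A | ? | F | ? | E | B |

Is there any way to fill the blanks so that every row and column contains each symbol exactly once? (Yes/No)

No row or column among the givens repeats a symbol, and propagating forced cells runs into no contradiction.
One valid completion exists (for instance, G E F B A C D / E D C G B A F / B G D A C F E / A B E C F D G / F C B D E G A / D F A E G B C / C A G F D E B).

Yes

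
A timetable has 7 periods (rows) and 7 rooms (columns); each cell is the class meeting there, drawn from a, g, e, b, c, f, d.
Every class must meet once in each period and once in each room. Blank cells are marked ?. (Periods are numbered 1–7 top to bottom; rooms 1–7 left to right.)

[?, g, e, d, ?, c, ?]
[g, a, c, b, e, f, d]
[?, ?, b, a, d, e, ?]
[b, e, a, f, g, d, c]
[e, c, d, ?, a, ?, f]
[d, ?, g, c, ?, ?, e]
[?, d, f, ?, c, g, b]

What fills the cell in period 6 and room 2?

b

Period 1, room 7: period 1 has {g, e, c, d} and room 7 has {e, b, c, f, d}, leaving only a.
Period 1, room 1: period 1 has {a, g, e, c, d} and room 1 has {g, e, b, d}, leaving only f.
Period 1, room 5: period 1 has {a, g, e, c, f, d} and room 5 has {a, g, e, c, d}, leaving only b.
Period 3, room 1: period 3 has {a, e, b, d} and room 1 has {g, e, b, f, d}, leaving only c.
Period 3, room 2: period 3 has {a, e, b, c, d} and room 2 has {a, g, e, c, d}, leaving only f.
Period 6 already has {g, e, c, d} and room 2 already has {a, g, e, c, f, d}, so period 6, room 2 must be b.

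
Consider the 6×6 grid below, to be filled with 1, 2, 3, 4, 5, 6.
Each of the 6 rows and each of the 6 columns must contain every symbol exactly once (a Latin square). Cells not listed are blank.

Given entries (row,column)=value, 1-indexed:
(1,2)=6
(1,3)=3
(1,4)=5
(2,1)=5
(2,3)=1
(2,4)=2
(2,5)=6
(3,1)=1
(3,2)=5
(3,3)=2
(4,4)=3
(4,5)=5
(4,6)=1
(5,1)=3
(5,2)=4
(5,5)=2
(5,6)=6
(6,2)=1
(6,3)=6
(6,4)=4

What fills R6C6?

Row 2, column 2: row 2 has {1, 2, 5, 6} and column 2 has {1, 4, 5, 6}, leaving only 3.
Row 2, column 6: row 2 has {1, 2, 3, 5, 6} and column 6 has {1, 6}, leaving only 4.
Row 1, column 6: row 1 has {3, 5, 6} and column 6 has {1, 4, 6}, leaving only 2.
Row 1, column 1: row 1 has {2, 3, 5, 6} and column 1 has {1, 3, 5}, leaving only 4.
Row 1, column 5: row 1 has {2, 3, 4, 5, 6} and column 5 has {2, 5, 6}, leaving only 1.
Row 3, column 4: row 3 has {1, 2, 5} and column 4 has {2, 3, 4, 5}, leaving only 6.
Row 3, column 6: row 3 has {1, 2, 5, 6} and column 6 has {1, 2, 4, 6}, leaving only 3.
Row 6 already has {1, 4, 6} and column 6 already has {1, 2, 3, 4, 6}, so row 6, column 6 must be 5.

5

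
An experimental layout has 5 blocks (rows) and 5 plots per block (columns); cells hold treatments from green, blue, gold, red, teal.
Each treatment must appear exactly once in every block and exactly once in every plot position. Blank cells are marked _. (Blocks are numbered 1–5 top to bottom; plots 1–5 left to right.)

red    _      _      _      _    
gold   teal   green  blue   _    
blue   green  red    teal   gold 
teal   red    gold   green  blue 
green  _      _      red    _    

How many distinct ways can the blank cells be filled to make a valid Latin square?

Block 1, plot 2: eliminating its block and plot leaves {blue, gold}.
Block 1, plot 3: eliminating its block and plot leaves {blue, teal}.
Block 1, plot 4: eliminating its block and plot leaves {gold}.
Block 1, plot 5: eliminating its block and plot leaves {green, teal}.
Block 2, plot 5: eliminating its block and plot leaves {red}.
Block 5, plot 2: eliminating its block and plot leaves {blue, gold}.
Block 5, plot 3: eliminating its block and plot leaves {blue, teal}.
Block 5, plot 5: eliminating its block and plot leaves {teal}.
Only one assignment across all blanks avoids any block or plot repeat, giving 1 completion.

1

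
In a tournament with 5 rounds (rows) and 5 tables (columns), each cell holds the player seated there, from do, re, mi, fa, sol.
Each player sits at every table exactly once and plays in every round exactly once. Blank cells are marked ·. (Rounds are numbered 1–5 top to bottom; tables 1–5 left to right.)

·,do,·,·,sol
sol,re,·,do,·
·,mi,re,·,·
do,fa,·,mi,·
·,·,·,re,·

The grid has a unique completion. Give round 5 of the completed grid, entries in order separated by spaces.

mi sol do re fa

Round 5, table 2: round 5 has {re} and table 2 has {do, re, mi, fa}, leaving only sol.
Round 1, table 4: round 1 has {do, sol} and table 4 has {do, re, mi}, leaving only fa.
Round 1, table 3: round 1 has {do, fa, sol} and table 3 has {re}, leaving only mi.
Round 1, table 1: round 1 has {do, mi, fa, sol} and table 1 has {do, sol}, leaving only re.
Round 2, table 3: round 2 has {do, re, sol} and table 3 has {re, mi}, leaving only fa.
Round 5, table 3: round 5 has {re, sol} and table 3 has {re, mi, fa}, leaving only do.
Round 2, table 5: round 2 has {do, re, fa, sol} and table 5 has {sol}, leaving only mi.
Round 5, table 5: round 5 has {do, re, sol} and table 5 has {mi, sol}, leaving only fa.
Round 5, table 1: round 5 has {do, re, fa, sol} and table 1 has {do, re, sol}, leaving only mi.
So round 5 reads: mi sol do re fa.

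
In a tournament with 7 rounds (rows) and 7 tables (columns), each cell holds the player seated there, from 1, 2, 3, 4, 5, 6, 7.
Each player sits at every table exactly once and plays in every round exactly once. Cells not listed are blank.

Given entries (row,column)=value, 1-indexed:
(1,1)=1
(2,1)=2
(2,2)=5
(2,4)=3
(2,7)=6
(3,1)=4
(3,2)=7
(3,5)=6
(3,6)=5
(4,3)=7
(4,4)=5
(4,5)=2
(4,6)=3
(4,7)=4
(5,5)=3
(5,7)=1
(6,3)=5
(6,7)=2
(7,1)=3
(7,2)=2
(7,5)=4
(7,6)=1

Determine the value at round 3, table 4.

1

Round 3, table 7: round 3 has {4, 5, 6, 7} and table 7 has {1, 2, 4, 6}, leaving only 3.
Round 4, table 1: round 4 has {2, 3, 4, 5, 7} and table 1 has {1, 2, 3, 4}, leaving only 6.
Round 4, table 2: round 4 has {2, 3, 4, 5, 6, 7} and table 2 has {2, 5, 7}, leaving only 1.
Round 6, table 1: round 6 has {2, 5} and table 1 has {1, 2, 3, 4, 6}, leaving only 7.
Round 5, table 1: round 5 has {1, 3} and table 1 has {1, 2, 3, 4, 6, 7}, leaving only 5.
Round 6, table 5: round 6 has {2, 5, 7} and table 5 has {2, 3, 4, 6}, leaving only 1.
Round 2, table 5: round 2 has {2, 3, 5, 6} and table 5 has {1, 2, 3, 4, 6}, leaving only 7.
Round 1, table 5: round 1 has {1} and table 5 has {1, 2, 3, 4, 6, 7}, leaving only 5.
Round 1, table 7: round 1 has {1, 5} and table 7 has {1, 2, 3, 4, 6}, leaving only 7.
Round 2, table 6: round 2 has {2, 3, 5, 6, 7} and table 6 has {1, 3, 5}, leaving only 4.
Round 2, table 3: round 2 has {2, 3, 4, 5, 6, 7} and table 3 has {5, 7}, leaving only 1.
Round 3, table 3: round 3 has {3, 4, 5, 6, 7} and table 3 has {1, 5, 7}, leaving only 2.
Round 3 already has {2, 3, 4, 5, 6, 7} and table 4 already has {3, 5}, so round 3, table 4 must be 1.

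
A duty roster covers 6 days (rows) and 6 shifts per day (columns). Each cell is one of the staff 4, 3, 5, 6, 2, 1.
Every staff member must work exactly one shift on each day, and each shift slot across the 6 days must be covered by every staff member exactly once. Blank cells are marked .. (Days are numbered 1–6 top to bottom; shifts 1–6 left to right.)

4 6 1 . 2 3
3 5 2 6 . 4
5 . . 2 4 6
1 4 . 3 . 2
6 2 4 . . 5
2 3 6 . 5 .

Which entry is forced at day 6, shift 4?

Day 1, shift 4: day 1 has {4, 3, 6, 2, 1} and shift 4 has {3, 6, 2}, leaving only 5.
Day 2, shift 5: day 2 has {4, 3, 5, 6, 2} and shift 5 has {4, 5, 2}, leaving only 1.
Day 3, shift 2: day 3 has {4, 5, 6, 2} and shift 2 has {4, 3, 5, 6, 2}, leaving only 1.
Day 3, shift 3: day 3 has {4, 5, 6, 2, 1} and shift 3 has {4, 6, 2, 1}, leaving only 3.
Day 4, shift 3: day 4 has {4, 3, 2, 1} and shift 3 has {4, 3, 6, 2, 1}, leaving only 5.
Day 4, shift 5: day 4 has {4, 3, 5, 2, 1} and shift 5 has {4, 5, 2, 1}, leaving only 6.
Day 5, shift 4: day 5 has {4, 5, 6, 2} and shift 4 has {3, 5, 6, 2}, leaving only 1.
Day 6 already has {3, 5, 6, 2} and shift 4 already has {3, 5, 6, 2, 1}, so day 6, shift 4 must be 4.

4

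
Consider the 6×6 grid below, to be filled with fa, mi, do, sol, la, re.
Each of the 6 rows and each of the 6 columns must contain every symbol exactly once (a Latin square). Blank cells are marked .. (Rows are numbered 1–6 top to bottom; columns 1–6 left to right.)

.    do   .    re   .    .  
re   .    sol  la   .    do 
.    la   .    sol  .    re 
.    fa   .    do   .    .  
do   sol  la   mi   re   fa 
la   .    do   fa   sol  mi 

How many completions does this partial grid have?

3

Row 1, column 1: eliminating its row and column leaves {fa, mi, sol}.
Row 1, column 3: eliminating its row and column leaves {fa, mi}.
Row 1, column 5: eliminating its row and column leaves {fa, mi, la}.
Row 1, column 6: eliminating its row and column leaves {sol, la}.
Row 2, column 2: eliminating its row and column leaves {mi}.
Row 2, column 5: eliminating its row and column leaves {fa, mi}.
Row 3, column 1: eliminating its row and column leaves {fa, mi}.
Row 3, column 3: eliminating its row and column leaves {fa, mi}.
Row 3, column 5: eliminating its row and column leaves {fa, mi, do}.
Row 4, column 1: eliminating its row and column leaves {mi, sol}.
Row 4, column 3: eliminating its row and column leaves {mi, re}.
Row 4, column 5: eliminating its row and column leaves {mi, la}.
Row 4, column 6: eliminating its row and column leaves {sol, la}.
Row 6, column 2: eliminating its row and column leaves {re}.
Enumerating the assignments across these blanks that avoid any row or column repeat gives 3 completions.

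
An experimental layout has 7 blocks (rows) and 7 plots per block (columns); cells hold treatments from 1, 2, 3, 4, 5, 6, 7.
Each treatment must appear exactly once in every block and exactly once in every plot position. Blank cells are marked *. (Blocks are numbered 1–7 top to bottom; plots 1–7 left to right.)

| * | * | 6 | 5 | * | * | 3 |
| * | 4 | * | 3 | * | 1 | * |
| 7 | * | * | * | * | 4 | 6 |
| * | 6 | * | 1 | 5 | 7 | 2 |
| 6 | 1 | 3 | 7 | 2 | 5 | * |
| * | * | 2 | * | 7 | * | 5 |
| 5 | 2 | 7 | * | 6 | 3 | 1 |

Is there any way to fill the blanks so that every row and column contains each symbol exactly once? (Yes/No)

Block 2, plot 5: block 2 together with plot 5 already contain {1, 2, 3, 4, 5, 6, 7} — every symbol — so nothing can go there. The grid has no valid completion.

No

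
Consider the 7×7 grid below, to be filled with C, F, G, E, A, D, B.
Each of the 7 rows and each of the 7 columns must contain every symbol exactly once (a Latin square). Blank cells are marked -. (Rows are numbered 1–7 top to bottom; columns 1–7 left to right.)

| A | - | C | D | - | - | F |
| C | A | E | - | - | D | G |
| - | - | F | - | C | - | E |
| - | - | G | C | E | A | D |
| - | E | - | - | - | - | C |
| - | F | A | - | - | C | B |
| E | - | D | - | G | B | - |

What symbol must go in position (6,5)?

D

Row 6 already has {C, F, A, B} and column 5 already has {C, G, E}, so row 6, column 5 must be D.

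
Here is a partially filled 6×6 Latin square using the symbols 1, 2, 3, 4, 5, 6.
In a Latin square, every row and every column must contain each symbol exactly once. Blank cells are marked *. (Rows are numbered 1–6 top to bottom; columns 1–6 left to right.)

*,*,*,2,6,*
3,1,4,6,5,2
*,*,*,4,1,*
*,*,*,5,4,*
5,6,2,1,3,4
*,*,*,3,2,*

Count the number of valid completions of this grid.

Row 1, column 1: eliminating its row and column leaves {1, 4}.
Row 1, column 2: eliminating its row and column leaves {3, 4, 5}.
Row 1, column 3: eliminating its row and column leaves {1, 3, 5}.
Row 1, column 6: eliminating its row and column leaves {1, 3, 5}.
Row 3, column 1: eliminating its row and column leaves {2, 6}.
Row 3, column 2: eliminating its row and column leaves {2, 3, 5}.
Row 3, column 3: eliminating its row and column leaves {3, 5, 6}.
Row 3, column 6: eliminating its row and column leaves {3, 5, 6}.
Row 4, column 1: eliminating its row and column leaves {1, 2, 6}.
Row 4, column 2: eliminating its row and column leaves {2, 3}.
Row 4, column 3: eliminating its row and column leaves {1, 3, 6}.
Row 4, column 6: eliminating its row and column leaves {1, 3, 6}.
Row 6, column 1: eliminating its row and column leaves {1, 4, 6}.
Row 6, column 2: eliminating its row and column leaves {4, 5}.
Row 6, column 3: eliminating its row and column leaves {1, 5, 6}.
Row 6, column 6: eliminating its row and column leaves {1, 5, 6}.
Enumerating the assignments across these blanks that avoid any row or column repeat gives 20 completions.

20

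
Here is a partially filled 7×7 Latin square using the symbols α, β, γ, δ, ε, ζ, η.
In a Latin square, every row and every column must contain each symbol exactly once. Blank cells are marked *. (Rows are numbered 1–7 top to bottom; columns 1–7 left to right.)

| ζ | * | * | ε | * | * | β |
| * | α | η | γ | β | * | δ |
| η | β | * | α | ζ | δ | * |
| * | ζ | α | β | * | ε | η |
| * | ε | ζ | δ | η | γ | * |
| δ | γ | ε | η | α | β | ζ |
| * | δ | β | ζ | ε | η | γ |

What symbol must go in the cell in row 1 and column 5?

γ

Row 1, column 2: row 1 has {β, ε, ζ} and column 2 has {α, β, γ, δ, ε, ζ}, leaving only η.
Row 1, column 6: row 1 has {β, ε, ζ, η} and column 6 has {β, γ, δ, ε, η}, leaving only α.
Row 2, column 1: row 2 has {α, β, γ, δ, η} and column 1 has {δ, ζ, η}, leaving only ε.
Row 2, column 6: row 2 has {α, β, γ, δ, ε, η} and column 6 has {α, β, γ, δ, ε, η}, leaving only ζ.
Row 3, column 3: row 3 has {α, β, δ, ζ, η} and column 3 has {α, β, ε, ζ, η}, leaving only γ.
Row 1, column 3: row 1 has {α, β, ε, ζ, η} and column 3 has {α, β, γ, ε, ζ, η}, leaving only δ.
Row 1 already has {α, β, δ, ε, ζ, η} and column 5 already has {α, β, ε, ζ, η}, so row 1, column 5 must be γ.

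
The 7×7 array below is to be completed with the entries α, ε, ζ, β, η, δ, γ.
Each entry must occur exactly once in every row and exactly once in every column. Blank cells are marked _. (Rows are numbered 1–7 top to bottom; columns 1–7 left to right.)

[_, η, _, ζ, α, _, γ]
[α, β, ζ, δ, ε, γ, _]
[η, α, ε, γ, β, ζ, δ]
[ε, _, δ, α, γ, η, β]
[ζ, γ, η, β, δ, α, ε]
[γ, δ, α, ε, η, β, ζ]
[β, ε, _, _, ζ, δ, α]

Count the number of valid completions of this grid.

Row 1, column 1: eliminating its row and column leaves {δ}.
Row 1, column 3: eliminating its row and column leaves {β}.
Row 1, column 6: eliminating its row and column leaves {ε}.
Row 2, column 7: eliminating its row and column leaves {η}.
Row 4, column 2: eliminating its row and column leaves {ζ}.
Row 7, column 3: eliminating its row and column leaves {γ}.
Row 7, column 4: eliminating its row and column leaves {η}.
Only one assignment across all blanks avoids any row or column repeat, giving 1 completion.

1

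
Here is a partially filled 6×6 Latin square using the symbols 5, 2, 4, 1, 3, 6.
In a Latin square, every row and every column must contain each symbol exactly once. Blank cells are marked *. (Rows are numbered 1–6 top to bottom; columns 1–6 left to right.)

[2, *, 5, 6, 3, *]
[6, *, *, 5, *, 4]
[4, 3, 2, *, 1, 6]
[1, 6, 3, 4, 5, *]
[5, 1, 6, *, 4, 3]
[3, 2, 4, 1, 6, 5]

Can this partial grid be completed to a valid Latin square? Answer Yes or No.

No

Row 2, column 2: row 2 together with column 2 already contain {5, 2, 4, 1, 3, 6} — every symbol — so nothing can go there. The grid has no valid completion.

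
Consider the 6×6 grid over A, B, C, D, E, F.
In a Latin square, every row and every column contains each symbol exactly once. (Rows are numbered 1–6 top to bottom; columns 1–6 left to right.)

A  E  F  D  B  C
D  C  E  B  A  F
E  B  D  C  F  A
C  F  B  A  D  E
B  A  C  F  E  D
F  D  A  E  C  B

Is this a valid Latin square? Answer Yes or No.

Each row is a permutation of the 6 symbols, and so is each column.

Yes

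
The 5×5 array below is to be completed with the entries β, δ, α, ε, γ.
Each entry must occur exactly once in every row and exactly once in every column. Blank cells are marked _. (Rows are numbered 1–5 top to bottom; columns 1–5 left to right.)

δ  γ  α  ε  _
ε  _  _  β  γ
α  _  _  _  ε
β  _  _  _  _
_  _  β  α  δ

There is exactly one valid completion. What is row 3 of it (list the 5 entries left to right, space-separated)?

α β γ δ ε

Row 1, column 5: row 1 has {δ, α, ε, γ} and column 5 has {δ, ε, γ}, leaving only β.
Row 2, column 3: row 2 has {β, ε, γ} and column 3 has {β, α}, leaving only δ.
Row 3, column 3: row 3 has {α, ε} and column 3 has {β, δ, α}, leaving only γ.
Row 3, column 4: row 3 has {α, ε, γ} and column 4 has {β, α, ε}, leaving only δ.
Row 3, column 2: row 3 has {δ, α, ε, γ} and column 2 has {γ}, leaving only β.
So row 3 reads: α β γ δ ε.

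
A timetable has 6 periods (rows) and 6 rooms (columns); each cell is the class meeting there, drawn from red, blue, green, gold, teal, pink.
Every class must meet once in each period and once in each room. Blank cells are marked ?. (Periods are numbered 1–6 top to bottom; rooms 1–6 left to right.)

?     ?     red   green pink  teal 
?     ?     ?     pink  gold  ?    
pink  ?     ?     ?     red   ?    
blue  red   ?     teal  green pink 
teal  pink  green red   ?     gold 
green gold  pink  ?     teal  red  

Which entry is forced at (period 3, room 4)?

Period 1, room 1: period 1 has {red, green, teal, pink} and room 1 has {blue, green, teal, pink}, leaving only gold.
Period 1, room 2: period 1 has {red, green, gold, teal, pink} and room 2 has {red, gold, pink}, leaving only blue.
Period 2, room 1: period 2 has {gold, pink} and room 1 has {blue, green, gold, teal, pink}, leaving only red.
Period 4, room 3: period 4 has {red, blue, green, teal, pink} and room 3 has {red, green, pink}, leaving only gold.
Period 5, room 5: period 5 has {red, green, gold, teal, pink} and room 5 has {red, green, gold, teal, pink}, leaving only blue.
Period 6, room 4: period 6 has {red, green, gold, teal, pink} and room 4 has {red, green, teal, pink}, leaving only blue.
Period 3 already has {red, pink} and room 4 already has {red, blue, green, teal, pink}, so period 3, room 4 must be gold.

gold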